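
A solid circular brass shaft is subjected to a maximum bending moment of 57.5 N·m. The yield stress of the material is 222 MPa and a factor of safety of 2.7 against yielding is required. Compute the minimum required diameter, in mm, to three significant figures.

σ_allow = 222/2.7 = 82.22 MPa.
For a solid circular section σ = 32M/(πd³), so d³ = 32M/(π σ_allow) = 32×57500/(π×82.22) = 7123 mm³.
d = 19.24 mm.

d = 19.2 mm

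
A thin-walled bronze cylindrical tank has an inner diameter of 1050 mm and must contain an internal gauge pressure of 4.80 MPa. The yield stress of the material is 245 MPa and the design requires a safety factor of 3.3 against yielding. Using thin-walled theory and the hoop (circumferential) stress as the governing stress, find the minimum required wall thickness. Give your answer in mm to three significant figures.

t = 33.9 mm

σ_allow = 245/3.3 = 74.24 MPa.
Hoop stress σ_h = pD/(2t), so t = pD/(2σ_allow) = 4.80×1050/(2×74.24) = 33.94 mm.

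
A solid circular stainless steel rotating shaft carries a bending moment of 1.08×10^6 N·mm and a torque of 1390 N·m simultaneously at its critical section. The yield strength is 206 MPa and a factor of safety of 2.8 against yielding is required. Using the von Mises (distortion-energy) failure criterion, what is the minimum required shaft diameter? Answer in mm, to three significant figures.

σ_allow = σ_y/n = 206/2.8 = 73.57 MPa.
For a solid shaft σ_b = 32M/(πd³) and τ = 16T/(πd³), so the von Mises stress is σ' = (16/πd³)·√(4M²+3T²).
√(4M²+3T²) = √(4×(1.080×10^6)² + 3×(1.390×10^6)²) = 3.234×10^6 N·mm.
d³ = 16×3.234×10^6/(π×73.57) = 223900 mm³.
d = 60.72 mm.

d = 60.7 mm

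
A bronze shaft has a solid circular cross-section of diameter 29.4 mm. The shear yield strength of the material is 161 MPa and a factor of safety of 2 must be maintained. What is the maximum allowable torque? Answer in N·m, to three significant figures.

T_allow = 402 N·m

τ_allow = 161/2 = 80.50 MPa.
For a solid shaft T_allow = τ_allow·πd³/16; πd³/16 = π×29.4³/16 = 4990 mm³.
T_allow = 80.50×4990 = 401700 N·mm = 401.7 N·m.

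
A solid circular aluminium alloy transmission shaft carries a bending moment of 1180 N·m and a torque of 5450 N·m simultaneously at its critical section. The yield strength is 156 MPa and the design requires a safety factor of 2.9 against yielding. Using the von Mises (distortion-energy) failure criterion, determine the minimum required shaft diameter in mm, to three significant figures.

d = 97.3 mm

σ_allow = σ_y/n = 156/2.9 = 53.79 MPa.
For a solid shaft σ_b = 32M/(πd³) and τ = 16T/(πd³), so the von Mises stress is σ' = (16/πd³)·√(4M²+3T²).
√(4M²+3T²) = √(4×(1.180×10^6)² + 3×(5.450×10^6)²) = 9.730×10^6 N·mm.
d³ = 16×9.730×10^6/(π×53.79) = 921200 mm³.
d = 97.30 mm.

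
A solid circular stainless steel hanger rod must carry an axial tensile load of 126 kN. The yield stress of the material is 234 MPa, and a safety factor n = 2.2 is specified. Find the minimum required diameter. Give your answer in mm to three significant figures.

d = 38.8 mm

Allowable stress σ_allow = 234/2.2 = 106.4 MPa.
Required area A = F/σ_allow = 126000/106.4 = 1185 mm².
A = πd²/4 → d = √(4A/π) = 38.84 mm.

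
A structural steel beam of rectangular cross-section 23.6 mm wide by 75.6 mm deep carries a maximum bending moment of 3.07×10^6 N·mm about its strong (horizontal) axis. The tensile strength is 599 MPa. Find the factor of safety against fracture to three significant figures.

n = 4.39

Section modulus S = bh²/6 = 23.6×75.6²/6 = 22480 mm³.
σ = M/S = 3070000/22480 = 136.6 MPa.
n = 599/136.6 = 4.386.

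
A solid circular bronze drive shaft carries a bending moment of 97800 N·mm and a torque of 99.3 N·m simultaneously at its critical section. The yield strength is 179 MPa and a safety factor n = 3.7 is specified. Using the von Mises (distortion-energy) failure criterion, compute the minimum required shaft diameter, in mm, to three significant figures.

d = 30.2 mm

σ_allow = σ_y/n = 179/3.7 = 48.38 MPa.
For a solid shaft σ_b = 32M/(πd³) and τ = 16T/(πd³), so the von Mises stress is σ' = (16/πd³)·√(4M²+3T²).
√(4M²+3T²) = √(4×(97800)² + 3×(99300)²) = 260500 N·mm.
d³ = 16×260500/(π×48.38) = 27420 mm³.
d = 30.15 mm.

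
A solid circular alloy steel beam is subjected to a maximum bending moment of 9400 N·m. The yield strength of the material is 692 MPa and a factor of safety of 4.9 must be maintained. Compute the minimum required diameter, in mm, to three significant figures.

d = 87.8 mm

σ_allow = 692/4.9 = 141.2 MPa.
For a solid circular section σ = 32M/(πd³), so d³ = 32M/(π σ_allow) = 32×9400000/(π×141.2) = 678000 mm³.
d = 87.85 mm.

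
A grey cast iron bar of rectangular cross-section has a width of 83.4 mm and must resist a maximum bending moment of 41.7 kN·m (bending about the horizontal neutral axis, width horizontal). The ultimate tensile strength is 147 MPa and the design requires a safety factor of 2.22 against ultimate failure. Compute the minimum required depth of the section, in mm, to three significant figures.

h = 213 mm

σ_allow = 147/2.22 = 66.22 MPa.
For a rectangular section σ = 6M/(bh²), so h² = 6M/(b σ_allow) = 6×4.1700×10^7/(83.4×66.22) = 45310 mm².
h = 212.9 mm.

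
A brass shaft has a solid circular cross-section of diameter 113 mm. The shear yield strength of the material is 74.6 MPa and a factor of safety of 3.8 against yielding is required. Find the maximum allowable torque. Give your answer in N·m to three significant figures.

τ_allow = 74.6/3.8 = 19.63 MPa.
For a solid shaft T_allow = τ_allow·πd³/16; πd³/16 = π×113³/16 = 283300 mm³.
T_allow = 19.63×283300 = 5.562×10^6 N·mm = 5562 N·m.

T_allow = 5560 N·m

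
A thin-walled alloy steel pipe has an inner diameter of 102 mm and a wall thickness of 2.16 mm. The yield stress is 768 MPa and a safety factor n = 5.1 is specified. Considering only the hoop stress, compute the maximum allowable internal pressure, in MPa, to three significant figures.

σ_allow = 768/5.1 = 150.6 MPa.
σ_h = pD/(2t) → p_allow = 2σ_allow t/D = 2×150.6×2.16/102 = 6.378 MPa.

p_allow = 6.38 MPa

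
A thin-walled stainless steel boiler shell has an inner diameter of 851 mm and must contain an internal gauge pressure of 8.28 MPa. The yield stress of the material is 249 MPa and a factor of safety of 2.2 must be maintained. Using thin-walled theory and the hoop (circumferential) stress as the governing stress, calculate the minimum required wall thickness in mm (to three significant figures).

t = 31.1 mm

σ_allow = 249/2.2 = 113.2 MPa.
Hoop stress σ_h = pD/(2t), so t = pD/(2σ_allow) = 8.28×851/(2×113.2) = 31.13 mm.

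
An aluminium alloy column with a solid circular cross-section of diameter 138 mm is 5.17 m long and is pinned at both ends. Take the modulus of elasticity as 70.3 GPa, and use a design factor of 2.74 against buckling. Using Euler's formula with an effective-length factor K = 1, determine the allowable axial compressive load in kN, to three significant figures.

P_allow = 169 kN

I = πd⁴/64 = π×138⁴/64 = 1.780×10^7 mm⁴.
Effective length L_e = KL = 1×5.17 m = 5170 mm.
Euler critical load P_cr = π²EI/L_e² = π²×70300×1.780×10^7/5170² = 462100 N.
P_allow = P_cr/n = 462100/2.74 = 168700 N.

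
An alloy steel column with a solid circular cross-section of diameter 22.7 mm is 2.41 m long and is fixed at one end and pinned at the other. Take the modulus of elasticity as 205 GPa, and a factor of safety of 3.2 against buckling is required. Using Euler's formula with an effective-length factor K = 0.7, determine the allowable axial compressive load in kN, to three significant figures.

I = πd⁴/64 = π×22.7⁴/64 = 13030 mm⁴.
Effective length L_e = KL = 0.7×2.41 m = 1687 mm.
Euler critical load P_cr = π²EI/L_e² = π²×205000×13030/1687² = 9266 N.
P_allow = P_cr/n = 9266/3.2 = 2896 N.

P_allow = 2.90 kN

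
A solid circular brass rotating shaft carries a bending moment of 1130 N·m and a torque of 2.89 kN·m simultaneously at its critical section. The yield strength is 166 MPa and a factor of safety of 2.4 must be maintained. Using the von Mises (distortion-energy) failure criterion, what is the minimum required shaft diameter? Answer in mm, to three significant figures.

d = 74.0 mm

σ_allow = σ_y/n = 166/2.4 = 69.17 MPa.
For a solid shaft σ_b = 32M/(πd³) and τ = 16T/(πd³), so the von Mises stress is σ' = (16/πd³)·√(4M²+3T²).
√(4M²+3T²) = √(4×(1.130×10^6)² + 3×(2.890×10^6)²) = 5.492×10^6 N·mm.
d³ = 16×5.492×10^6/(π×69.17) = 404400 mm³.
d = 73.95 mm.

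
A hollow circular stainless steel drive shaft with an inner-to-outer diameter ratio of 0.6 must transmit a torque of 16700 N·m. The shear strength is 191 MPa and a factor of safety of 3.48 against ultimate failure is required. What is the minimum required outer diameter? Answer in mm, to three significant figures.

τ_allow = 191/3.48 = 54.89 MPa.
For a hollow shaft τ = 16T/[πd_o³(1−k⁴)] with k = 0.6, so 1−k⁴ = 0.8704.
d_o³ = 16T/[π τ_allow (1−k⁴)] = 16×1.6700×10^7/(π×54.89×0.8704) = 1.780×10^6 mm³.
d_o = 121.2 mm.

d_o = 121 mm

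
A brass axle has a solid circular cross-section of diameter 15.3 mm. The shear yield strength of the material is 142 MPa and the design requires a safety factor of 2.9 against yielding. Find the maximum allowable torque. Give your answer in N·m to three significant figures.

T_allow = 34.4 N·m

τ_allow = 142/2.9 = 48.97 MPa.
For a solid shaft T_allow = τ_allow·πd³/16; πd³/16 = π×15.3³/16 = 703.2 mm³.
T_allow = 48.97×703.2 = 34430 N·mm = 34.43 N·m.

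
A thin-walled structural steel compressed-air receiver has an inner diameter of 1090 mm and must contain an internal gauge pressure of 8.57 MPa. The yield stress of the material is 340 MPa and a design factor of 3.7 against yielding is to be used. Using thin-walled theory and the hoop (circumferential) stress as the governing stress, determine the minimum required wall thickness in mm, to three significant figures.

σ_allow = 340/3.7 = 91.89 MPa.
Hoop stress σ_h = pD/(2t), so t = pD/(2σ_allow) = 8.57×1090/(2×91.89) = 50.83 mm.

t = 50.8 mm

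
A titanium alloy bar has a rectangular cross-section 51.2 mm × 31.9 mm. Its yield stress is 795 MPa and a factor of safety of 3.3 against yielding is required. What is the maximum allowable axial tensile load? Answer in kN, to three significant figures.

F_allow = 393 kN

σ_allow = 795/3.3 = 240.9 MPa.
A = 51.2×31.9 = 1633 mm².
F_allow = σ_allow × A = 240.9×1633 = 393500 N.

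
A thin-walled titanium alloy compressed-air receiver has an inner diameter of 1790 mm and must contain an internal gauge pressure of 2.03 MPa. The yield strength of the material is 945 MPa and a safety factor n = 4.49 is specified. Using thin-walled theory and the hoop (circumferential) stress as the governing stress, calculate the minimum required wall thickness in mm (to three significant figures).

σ_allow = 945/4.49 = 210.5 MPa.
Hoop stress σ_h = pD/(2t), so t = pD/(2σ_allow) = 2.03×1790/(2×210.5) = 8.632 mm.

t = 8.63 mm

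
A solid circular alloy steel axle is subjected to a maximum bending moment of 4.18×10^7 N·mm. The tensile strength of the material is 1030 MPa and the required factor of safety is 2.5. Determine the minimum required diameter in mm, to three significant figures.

σ_allow = 1030/2.5 = 412.0 MPa.
For a solid circular section σ = 32M/(πd³), so d³ = 32M/(π σ_allow) = 32×4.1800×10^7/(π×412.0) = 1.033×10^6 mm³.
d = 101.1 mm.

d = 101 mm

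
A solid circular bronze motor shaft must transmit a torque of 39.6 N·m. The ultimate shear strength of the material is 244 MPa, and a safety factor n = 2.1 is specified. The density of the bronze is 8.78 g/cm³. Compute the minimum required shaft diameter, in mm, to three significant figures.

d = 12.0 mm

Allowable shear stress τ_allow = 244/2.1 = 116.2 MPa.
For a solid shaft τ = 16T/(πd³), so d³ = 16T/(π τ_allow) = 16×39600/(π×116.2) = 1736 mm³.
d = (1736)^(1/3) = 12.02 mm.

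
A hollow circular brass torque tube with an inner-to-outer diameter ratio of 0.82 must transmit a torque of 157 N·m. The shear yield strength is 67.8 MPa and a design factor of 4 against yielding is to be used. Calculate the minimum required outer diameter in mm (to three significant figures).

τ_allow = 67.8/4 = 16.95 MPa.
For a hollow shaft τ = 16T/[πd_o³(1−k⁴)] with k = 0.82, so 1−k⁴ = 0.5479.
d_o³ = 16T/[π τ_allow (1−k⁴)] = 16×157000/(π×16.95×0.5479) = 86100 mm³.
d_o = 44.16 mm.

d_o = 44.2 mm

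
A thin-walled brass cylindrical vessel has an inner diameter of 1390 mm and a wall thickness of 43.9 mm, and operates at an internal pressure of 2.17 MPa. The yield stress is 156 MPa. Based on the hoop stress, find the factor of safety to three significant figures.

n = 4.54

σ_h = pD/(2t) = 2.17×1390/(2×43.9) = 34.35 MPa.
n = 156/34.35 = 4.541.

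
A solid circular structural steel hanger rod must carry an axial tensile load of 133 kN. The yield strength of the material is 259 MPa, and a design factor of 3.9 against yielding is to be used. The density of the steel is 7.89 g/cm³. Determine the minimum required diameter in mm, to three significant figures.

d = 50.5 mm

Allowable stress σ_allow = 259/3.9 = 66.41 MPa.
Required area A = F/σ_allow = 133000/66.41 = 2003 mm².
A = πd²/4 → d = √(4A/π) = 50.50 mm.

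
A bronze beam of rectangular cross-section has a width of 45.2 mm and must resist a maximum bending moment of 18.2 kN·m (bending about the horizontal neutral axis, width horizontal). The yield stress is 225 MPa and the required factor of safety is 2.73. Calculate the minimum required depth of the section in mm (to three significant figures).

h = 171 mm

σ_allow = 225/2.73 = 82.42 MPa.
For a rectangular section σ = 6M/(bh²), so h² = 6M/(b σ_allow) = 6×1.8200×10^7/(45.2×82.42) = 29310 mm².
h = 171.2 mm.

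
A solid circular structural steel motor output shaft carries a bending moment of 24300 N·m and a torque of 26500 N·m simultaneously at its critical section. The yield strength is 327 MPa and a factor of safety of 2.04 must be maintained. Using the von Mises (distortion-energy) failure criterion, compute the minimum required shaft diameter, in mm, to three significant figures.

σ_allow = σ_y/n = 327/2.04 = 160.3 MPa.
For a solid shaft σ_b = 32M/(πd³) and τ = 16T/(πd³), so the von Mises stress is σ' = (16/πd³)·√(4M²+3T²).
√(4M²+3T²) = √(4×(2.430×10^7)² + 3×(2.650×10^7)²) = 6.685×10^7 N·mm.
d³ = 16×6.685×10^7/(π×160.3) = 2.124×10^6 mm³.
d = 128.5 mm.

d = 129 mm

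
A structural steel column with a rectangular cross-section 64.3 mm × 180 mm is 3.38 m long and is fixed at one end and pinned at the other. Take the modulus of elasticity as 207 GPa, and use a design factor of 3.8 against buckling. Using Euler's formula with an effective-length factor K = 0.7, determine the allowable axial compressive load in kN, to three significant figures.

Buckling occurs about the weak axis: I_min = h·b³/12 = 180×64.3³/12 = 3.988×10^6 mm⁴ (b = 64.3 mm is the smaller dimension).
Effective length L_e = KL = 0.7×3.38 m = 2366 mm.
Euler critical load P_cr = π²EI/L_e² = π²×207000×3.988×10^6/2366² = 1.455×10^6 N.
P_allow = P_cr/n = 1.455×10^6/3.8 = 383000 N.

P_allow = 383 kN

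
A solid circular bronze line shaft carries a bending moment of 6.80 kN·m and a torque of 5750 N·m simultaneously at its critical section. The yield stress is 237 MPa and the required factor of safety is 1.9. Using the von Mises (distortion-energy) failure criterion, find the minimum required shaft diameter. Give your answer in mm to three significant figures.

d = 88.3 mm

σ_allow = σ_y/n = 237/1.9 = 124.7 MPa.
For a solid shaft σ_b = 32M/(πd³) and τ = 16T/(πd³), so the von Mises stress is σ' = (16/πd³)·√(4M²+3T²).
√(4M²+3T²) = √(4×(6.800×10^6)² + 3×(5.750×10^6)²) = 1.686×10^7 N·mm.
d³ = 16×1.686×10^7/(π×124.7) = 688300 mm³.
d = 88.29 mm.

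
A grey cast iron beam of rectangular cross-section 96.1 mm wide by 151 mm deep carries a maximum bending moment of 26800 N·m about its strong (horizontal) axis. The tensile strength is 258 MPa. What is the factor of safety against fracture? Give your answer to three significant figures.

n = 3.52

Section modulus S = bh²/6 = 96.1×151²/6 = 365200 mm³.
σ = M/S = 2.6800×10^7/365200 = 73.39 MPa.
n = 258/73.39 = 3.516.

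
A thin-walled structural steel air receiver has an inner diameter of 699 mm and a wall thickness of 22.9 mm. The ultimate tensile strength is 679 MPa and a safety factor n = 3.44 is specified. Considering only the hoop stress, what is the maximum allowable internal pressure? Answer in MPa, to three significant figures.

σ_allow = 679/3.44 = 197.4 MPa.
σ_h = pD/(2t) → p_allow = 2σ_allow t/D = 2×197.4×22.9/699 = 12.93 MPa.

p_allow = 12.9 MPa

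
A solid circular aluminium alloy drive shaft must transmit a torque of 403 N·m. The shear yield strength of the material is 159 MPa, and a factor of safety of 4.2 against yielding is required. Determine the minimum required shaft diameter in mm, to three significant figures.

Allowable shear stress τ_allow = 159/4.2 = 37.86 MPa.
For a solid shaft τ = 16T/(πd³), so d³ = 16T/(π τ_allow) = 16×403000/(π×37.86) = 54220 mm³.
d = (54220)^(1/3) = 37.85 mm.

d = 37.8 mm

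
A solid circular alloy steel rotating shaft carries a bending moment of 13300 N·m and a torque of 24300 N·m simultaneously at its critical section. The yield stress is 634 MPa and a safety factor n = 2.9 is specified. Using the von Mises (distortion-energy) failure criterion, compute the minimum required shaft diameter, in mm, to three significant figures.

d = 105 mm

σ_allow = σ_y/n = 634/2.9 = 218.6 MPa.
For a solid shaft σ_b = 32M/(πd³) and τ = 16T/(πd³), so the von Mises stress is σ' = (16/πd³)·√(4M²+3T²).
√(4M²+3T²) = √(4×(1.330×10^7)² + 3×(2.430×10^7)²) = 4.979×10^7 N·mm.
d³ = 16×4.979×10^7/(π×218.6) = 1.160×10^6 mm³.
d = 105.1 mm.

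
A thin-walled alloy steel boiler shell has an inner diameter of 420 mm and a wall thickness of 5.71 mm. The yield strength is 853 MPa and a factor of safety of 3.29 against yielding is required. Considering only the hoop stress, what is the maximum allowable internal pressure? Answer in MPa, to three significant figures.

p_allow = 7.05 MPa

σ_allow = 853/3.29 = 259.3 MPa.
σ_h = pD/(2t) → p_allow = 2σ_allow t/D = 2×259.3×5.71/420 = 7.050 MPa.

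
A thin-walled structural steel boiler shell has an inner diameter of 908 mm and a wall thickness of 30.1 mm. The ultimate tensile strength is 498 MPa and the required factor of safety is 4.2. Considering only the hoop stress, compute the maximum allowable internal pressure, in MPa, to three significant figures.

σ_allow = 498/4.2 = 118.6 MPa.
σ_h = pD/(2t) → p_allow = 2σ_allow t/D = 2×118.6×30.1/908 = 7.861 MPa.

p_allow = 7.86 MPa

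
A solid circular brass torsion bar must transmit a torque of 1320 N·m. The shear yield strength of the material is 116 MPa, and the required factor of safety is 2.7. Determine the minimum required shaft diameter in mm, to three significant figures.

d = 53.9 mm

Allowable shear stress τ_allow = 116/2.7 = 42.96 MPa.
For a solid shaft τ = 16T/(πd³), so d³ = 16T/(π τ_allow) = 16×1320000/(π×42.96) = 156500 mm³.
d = (156500)^(1/3) = 53.89 mm.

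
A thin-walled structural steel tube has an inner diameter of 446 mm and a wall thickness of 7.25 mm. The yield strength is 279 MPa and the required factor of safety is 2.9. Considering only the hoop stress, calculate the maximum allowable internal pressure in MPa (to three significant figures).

σ_allow = 279/2.9 = 96.21 MPa.
σ_h = pD/(2t) → p_allow = 2σ_allow t/D = 2×96.21×7.25/446 = 3.128 MPa.

p_allow = 3.13 MPa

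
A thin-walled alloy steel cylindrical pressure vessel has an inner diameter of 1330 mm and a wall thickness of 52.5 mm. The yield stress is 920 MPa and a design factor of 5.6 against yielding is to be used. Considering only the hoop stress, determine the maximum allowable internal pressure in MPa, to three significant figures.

σ_allow = 920/5.6 = 164.3 MPa.
σ_h = pD/(2t) → p_allow = 2σ_allow t/D = 2×164.3×52.5/1330 = 12.97 MPa.

p_allow = 13.0 MPa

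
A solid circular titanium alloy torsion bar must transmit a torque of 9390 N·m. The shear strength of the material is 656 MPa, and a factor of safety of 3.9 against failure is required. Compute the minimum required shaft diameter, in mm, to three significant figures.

Allowable shear stress τ_allow = 656/3.9 = 168.2 MPa.
For a solid shaft τ = 16T/(πd³), so d³ = 16T/(π τ_allow) = 16×9390000/(π×168.2) = 284300 mm³.
d = (284300)^(1/3) = 65.76 mm.

d = 65.8 mm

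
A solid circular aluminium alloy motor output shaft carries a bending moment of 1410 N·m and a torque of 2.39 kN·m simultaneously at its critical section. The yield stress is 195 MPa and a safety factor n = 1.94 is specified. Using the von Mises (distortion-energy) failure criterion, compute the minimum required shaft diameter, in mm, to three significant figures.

σ_allow = σ_y/n = 195/1.94 = 100.5 MPa.
For a solid shaft σ_b = 32M/(πd³) and τ = 16T/(πd³), so the von Mises stress is σ' = (16/πd³)·√(4M²+3T²).
√(4M²+3T²) = √(4×(1.410×10^6)² + 3×(2.390×10^6)²) = 5.009×10^6 N·mm.
d³ = 16×5.009×10^6/(π×100.5) = 253800 mm³.
d = 63.31 mm.

d = 63.3 mm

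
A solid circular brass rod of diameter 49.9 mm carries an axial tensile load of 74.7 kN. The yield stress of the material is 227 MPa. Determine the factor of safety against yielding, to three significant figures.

n = 5.94

A = πd²/4 = 1956 mm².
σ = F/A = 74700/1956 = 38.20 MPa.
n = 227/38.20 = 5.943.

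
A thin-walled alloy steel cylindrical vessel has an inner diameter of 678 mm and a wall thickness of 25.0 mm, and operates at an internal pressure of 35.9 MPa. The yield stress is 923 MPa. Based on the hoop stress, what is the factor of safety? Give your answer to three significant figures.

n = 1.90

σ_h = pD/(2t) = 35.9×678/(2×25.0) = 486.8 MPa.
n = 923/486.8 = 1.896.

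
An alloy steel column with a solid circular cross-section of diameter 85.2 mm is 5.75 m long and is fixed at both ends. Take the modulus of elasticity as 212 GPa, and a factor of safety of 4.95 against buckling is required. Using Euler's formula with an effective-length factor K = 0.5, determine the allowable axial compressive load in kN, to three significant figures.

I = πd⁴/64 = π×85.2⁴/64 = 2.587×10^6 mm⁴.
Effective length L_e = KL = 0.5×5.75 m = 2875 mm.
Euler critical load P_cr = π²EI/L_e² = π²×212000×2.587×10^6/2875² = 654800 N.
P_allow = P_cr/n = 654800/4.95 = 132300 N.

P_allow = 132 kN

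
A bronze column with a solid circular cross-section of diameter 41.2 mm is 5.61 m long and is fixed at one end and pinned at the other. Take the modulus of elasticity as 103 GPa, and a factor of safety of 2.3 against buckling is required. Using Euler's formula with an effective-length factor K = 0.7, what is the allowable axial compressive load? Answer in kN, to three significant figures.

P_allow = 4.05 kN

I = πd⁴/64 = π×41.2⁴/64 = 141400 mm⁴.
Effective length L_e = KL = 0.7×5.61 m = 3927 mm.
Euler critical load P_cr = π²EI/L_e² = π²×103000×141400/3927² = 9323 N.
P_allow = P_cr/n = 9323/2.3 = 4054 N.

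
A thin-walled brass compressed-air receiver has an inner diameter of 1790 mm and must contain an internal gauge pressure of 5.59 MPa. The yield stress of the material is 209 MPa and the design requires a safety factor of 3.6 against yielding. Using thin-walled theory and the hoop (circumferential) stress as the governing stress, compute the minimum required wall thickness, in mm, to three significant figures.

t = 86.2 mm

σ_allow = 209/3.6 = 58.06 MPa.
Hoop stress σ_h = pD/(2t), so t = pD/(2σ_allow) = 5.59×1790/(2×58.06) = 86.18 mm.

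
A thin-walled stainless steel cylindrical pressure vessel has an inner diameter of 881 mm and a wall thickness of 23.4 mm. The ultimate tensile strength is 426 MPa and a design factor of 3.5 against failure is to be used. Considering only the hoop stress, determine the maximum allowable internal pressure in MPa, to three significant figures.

p_allow = 6.47 MPa

σ_allow = 426/3.5 = 121.7 MPa.
σ_h = pD/(2t) → p_allow = 2σ_allow t/D = 2×121.7×23.4/881 = 6.466 MPa.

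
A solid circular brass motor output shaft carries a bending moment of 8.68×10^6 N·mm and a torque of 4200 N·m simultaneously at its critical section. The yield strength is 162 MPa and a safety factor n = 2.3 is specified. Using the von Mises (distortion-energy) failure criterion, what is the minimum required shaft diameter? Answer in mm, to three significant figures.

d = 111 mm

σ_allow = σ_y/n = 162/2.3 = 70.43 MPa.
For a solid shaft σ_b = 32M/(πd³) and τ = 16T/(πd³), so the von Mises stress is σ' = (16/πd³)·√(4M²+3T²).
√(4M²+3T²) = √(4×(8.680×10^6)² + 3×(4.200×10^6)²) = 1.882×10^7 N·mm.
d³ = 16×1.882×10^7/(π×70.43) = 1.361×10^6 mm³.
d = 110.8 mm.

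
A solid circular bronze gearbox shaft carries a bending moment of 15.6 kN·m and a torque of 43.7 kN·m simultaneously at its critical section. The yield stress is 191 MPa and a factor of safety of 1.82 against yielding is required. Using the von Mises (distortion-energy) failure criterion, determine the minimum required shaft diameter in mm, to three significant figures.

σ_allow = σ_y/n = 191/1.82 = 104.9 MPa.
For a solid shaft σ_b = 32M/(πd³) and τ = 16T/(πd³), so the von Mises stress is σ' = (16/πd³)·√(4M²+3T²).
√(4M²+3T²) = √(4×(1.560×10^7)² + 3×(4.370×10^7)²) = 8.187×10^7 N·mm.
d³ = 16×8.187×10^7/(π×104.9) = 3.973×10^6 mm³.
d = 158.4 mm.

d = 158 mm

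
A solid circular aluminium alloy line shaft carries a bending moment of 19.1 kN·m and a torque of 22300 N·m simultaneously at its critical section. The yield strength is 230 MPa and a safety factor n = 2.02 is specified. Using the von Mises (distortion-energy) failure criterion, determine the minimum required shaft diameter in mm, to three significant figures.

d = 134 mm

σ_allow = σ_y/n = 230/2.02 = 113.9 MPa.
For a solid shaft σ_b = 32M/(πd³) and τ = 16T/(πd³), so the von Mises stress is σ' = (16/πd³)·√(4M²+3T²).
√(4M²+3T²) = √(4×(1.910×10^7)² + 3×(2.230×10^7)²) = 5.432×10^7 N·mm.
d³ = 16×5.432×10^7/(π×113.9) = 2.430×10^6 mm³.
d = 134.4 mm.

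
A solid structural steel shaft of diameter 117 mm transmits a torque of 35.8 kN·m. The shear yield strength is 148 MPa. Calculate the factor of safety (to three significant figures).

n = 1.30

τ = 16T/(πd³) = 16×3.5800×10^7/(π×117³) = 113.8 MPa.
n = τ_limit/τ = 148/113.8 = 1.300.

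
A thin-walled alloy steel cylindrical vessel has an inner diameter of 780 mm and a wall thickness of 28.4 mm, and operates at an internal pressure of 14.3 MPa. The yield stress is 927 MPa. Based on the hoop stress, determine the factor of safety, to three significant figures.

n = 4.72

σ_h = pD/(2t) = 14.3×780/(2×28.4) = 196.4 MPa.
n = 927/196.4 = 4.721.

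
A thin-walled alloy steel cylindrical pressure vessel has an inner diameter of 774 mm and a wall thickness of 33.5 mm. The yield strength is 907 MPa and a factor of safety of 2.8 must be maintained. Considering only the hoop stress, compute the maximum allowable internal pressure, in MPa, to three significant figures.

p_allow = 28.0 MPa

σ_allow = 907/2.8 = 323.9 MPa.
σ_h = pD/(2t) → p_allow = 2σ_allow t/D = 2×323.9×33.5/774 = 28.04 MPa.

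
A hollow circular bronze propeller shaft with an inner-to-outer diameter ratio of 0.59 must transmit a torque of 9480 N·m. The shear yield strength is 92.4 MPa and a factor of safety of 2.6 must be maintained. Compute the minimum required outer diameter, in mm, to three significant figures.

τ_allow = 92.4/2.6 = 35.54 MPa.
For a hollow shaft τ = 16T/[πd_o³(1−k⁴)] with k = 0.59, so 1−k⁴ = 0.8788.
d_o³ = 16T/[π τ_allow (1−k⁴)] = 16×9480000/(π×35.54×0.8788) = 1.546×10^6 mm³.
d_o = 115.6 mm.

d_o = 116 mm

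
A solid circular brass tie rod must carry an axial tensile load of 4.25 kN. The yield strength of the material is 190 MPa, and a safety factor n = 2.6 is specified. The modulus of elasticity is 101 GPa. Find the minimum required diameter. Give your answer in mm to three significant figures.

Allowable stress σ_allow = 190/2.6 = 73.08 MPa.
Required area A = F/σ_allow = 4250.0/73.08 = 58.16 mm².
A = πd²/4 → d = √(4A/π) = 8.605 mm.

d = 8.61 mm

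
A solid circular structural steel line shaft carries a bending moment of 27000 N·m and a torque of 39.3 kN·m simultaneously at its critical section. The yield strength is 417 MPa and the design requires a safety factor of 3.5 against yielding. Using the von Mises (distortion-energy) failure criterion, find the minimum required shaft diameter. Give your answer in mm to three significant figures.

d = 155 mm

σ_allow = σ_y/n = 417/3.5 = 119.1 MPa.
For a solid shaft σ_b = 32M/(πd³) and τ = 16T/(πd³), so the von Mises stress is σ' = (16/πd³)·√(4M²+3T²).
√(4M²+3T²) = √(4×(2.700×10^7)² + 3×(3.930×10^7)²) = 8.689×10^7 N·mm.
d³ = 16×8.689×10^7/(π×119.1) = 3.714×10^6 mm³.
d = 154.9 mm.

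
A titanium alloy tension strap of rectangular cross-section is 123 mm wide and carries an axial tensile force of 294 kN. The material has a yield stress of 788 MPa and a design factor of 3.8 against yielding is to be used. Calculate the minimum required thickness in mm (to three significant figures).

t = 11.5 mm

σ_allow = 788/3.8 = 207.4 MPa.
Required area A = F/σ_allow = 294000/207.4 = 1418 mm².
t = A/w = 1418/123 = 11.53 mm.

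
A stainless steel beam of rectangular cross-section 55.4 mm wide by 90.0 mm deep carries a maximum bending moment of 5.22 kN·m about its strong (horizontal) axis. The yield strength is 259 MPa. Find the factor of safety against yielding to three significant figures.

Section modulus S = bh²/6 = 55.4×90.0²/6 = 74790 mm³.
σ = M/S = 5220000/74790 = 69.80 MPa.
n = 259/69.80 = 3.711.

n = 3.71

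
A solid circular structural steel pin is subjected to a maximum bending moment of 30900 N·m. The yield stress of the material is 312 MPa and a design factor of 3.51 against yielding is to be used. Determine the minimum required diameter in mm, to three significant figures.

d = 152 mm

σ_allow = 312/3.51 = 88.89 MPa.
For a solid circular section σ = 32M/(πd³), so d³ = 32M/(π σ_allow) = 32×3.0900×10^7/(π×88.89) = 3.541×10^6 mm³.
d = 152.4 mm.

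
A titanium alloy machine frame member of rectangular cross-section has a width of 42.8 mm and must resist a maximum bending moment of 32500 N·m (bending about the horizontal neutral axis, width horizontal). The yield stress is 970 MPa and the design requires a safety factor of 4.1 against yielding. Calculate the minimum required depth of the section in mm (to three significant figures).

h = 139 mm

σ_allow = 970/4.1 = 236.6 MPa.
For a rectangular section σ = 6M/(bh²), so h² = 6M/(b σ_allow) = 6×3.2500×10^7/(42.8×236.6) = 19260 mm².
h = 138.8 mm.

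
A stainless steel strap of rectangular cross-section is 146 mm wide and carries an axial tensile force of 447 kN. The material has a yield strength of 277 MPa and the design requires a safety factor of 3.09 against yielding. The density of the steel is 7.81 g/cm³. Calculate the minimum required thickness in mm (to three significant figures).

t = 34.2 mm

σ_allow = 277/3.09 = 89.64 MPa.
Required area A = F/σ_allow = 447000/89.64 = 4986 mm².
t = A/w = 4986/146 = 34.15 mm.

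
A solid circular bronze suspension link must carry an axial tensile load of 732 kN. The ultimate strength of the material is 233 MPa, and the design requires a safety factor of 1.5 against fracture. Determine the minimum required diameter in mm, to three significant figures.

d = 77.5 mm

Allowable stress σ_allow = 233/1.5 = 155.3 MPa.
Required area A = F/σ_allow = 732000/155.3 = 4712 mm².
A = πd²/4 → d = √(4A/π) = 77.46 mm.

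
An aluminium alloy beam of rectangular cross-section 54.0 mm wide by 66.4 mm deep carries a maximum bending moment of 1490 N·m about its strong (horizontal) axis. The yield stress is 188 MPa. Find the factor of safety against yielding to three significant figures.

Section modulus S = bh²/6 = 54.0×66.4²/6 = 39680 mm³.
σ = M/S = 1490000/39680 = 37.55 MPa.
n = 188/37.55 = 5.007.

n = 5.01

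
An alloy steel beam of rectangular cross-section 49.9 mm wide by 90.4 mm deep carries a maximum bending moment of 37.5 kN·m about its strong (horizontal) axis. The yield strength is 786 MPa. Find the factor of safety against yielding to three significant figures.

Section modulus S = bh²/6 = 49.9×90.4²/6 = 67970 mm³.
σ = M/S = 3.7500×10^7/67970 = 551.8 MPa.
n = 786/551.8 = 1.425.

n = 1.42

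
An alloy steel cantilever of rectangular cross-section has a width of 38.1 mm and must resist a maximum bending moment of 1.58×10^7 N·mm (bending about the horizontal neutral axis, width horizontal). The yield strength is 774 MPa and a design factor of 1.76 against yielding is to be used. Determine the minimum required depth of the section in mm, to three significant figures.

h = 75.2 mm

σ_allow = 774/1.76 = 439.8 MPa.
For a rectangular section σ = 6M/(bh²), so h² = 6M/(b σ_allow) = 6×1.5800×10^7/(38.1×439.8) = 5658 mm².
h = 75.22 mm.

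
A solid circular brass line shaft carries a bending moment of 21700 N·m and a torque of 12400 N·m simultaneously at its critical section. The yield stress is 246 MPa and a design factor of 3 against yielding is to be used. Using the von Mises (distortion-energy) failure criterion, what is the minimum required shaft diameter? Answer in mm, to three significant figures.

σ_allow = σ_y/n = 246/3 = 82.00 MPa.
For a solid shaft σ_b = 32M/(πd³) and τ = 16T/(πd³), so the von Mises stress is σ' = (16/πd³)·√(4M²+3T²).
√(4M²+3T²) = √(4×(2.170×10^7)² + 3×(1.240×10^7)²) = 4.842×10^7 N·mm.
d³ = 16×4.842×10^7/(π×82.00) = 3.008×10^6 mm³.
d = 144.3 mm.

d = 144 mm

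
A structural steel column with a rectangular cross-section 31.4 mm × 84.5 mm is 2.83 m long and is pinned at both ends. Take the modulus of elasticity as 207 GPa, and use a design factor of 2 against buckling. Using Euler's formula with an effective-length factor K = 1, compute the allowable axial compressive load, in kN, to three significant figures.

P_allow = 27.8 kN

Buckling occurs about the weak axis: I_min = h·b³/12 = 84.5×31.4³/12 = 218000 mm⁴ (b = 31.4 mm is the smaller dimension).
Effective length L_e = KL = 1×2.83 m = 2830 mm.
Euler critical load P_cr = π²EI/L_e² = π²×207000×218000/2830² = 55610 N.
P_allow = P_cr/n = 55610/2 = 27810 N.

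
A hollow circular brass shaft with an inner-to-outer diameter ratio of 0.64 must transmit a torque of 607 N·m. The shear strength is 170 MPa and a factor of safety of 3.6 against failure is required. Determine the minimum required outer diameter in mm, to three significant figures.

τ_allow = 170/3.6 = 47.22 MPa.
For a hollow shaft τ = 16T/[πd_o³(1−k⁴)] with k = 0.64, so 1−k⁴ = 0.8322.
d_o³ = 16T/[π τ_allow (1−k⁴)] = 16×607000/(π×47.22×0.8322) = 78660 mm³.
d_o = 42.85 mm.

d_o = 42.8 mm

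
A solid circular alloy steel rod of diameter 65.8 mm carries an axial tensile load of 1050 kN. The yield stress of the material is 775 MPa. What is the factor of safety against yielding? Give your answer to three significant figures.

n = 2.51

A = πd²/4 = 3400 mm².
σ = F/A = 1050000/3400 = 308.8 MPa.
n = 775/308.8 = 2.510.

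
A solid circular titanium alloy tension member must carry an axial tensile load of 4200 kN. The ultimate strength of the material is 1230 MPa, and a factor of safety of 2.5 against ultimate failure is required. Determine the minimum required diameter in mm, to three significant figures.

Allowable stress σ_allow = 1230/2.5 = 492.0 MPa.
Required area A = F/σ_allow = 4200000/492.0 = 8537 mm².
A = πd²/4 → d = √(4A/π) = 104.3 mm.

d = 104 mm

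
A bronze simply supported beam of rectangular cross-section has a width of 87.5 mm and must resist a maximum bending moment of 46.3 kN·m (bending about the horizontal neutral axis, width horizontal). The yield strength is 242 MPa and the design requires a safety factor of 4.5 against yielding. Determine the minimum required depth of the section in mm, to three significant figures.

σ_allow = 242/4.5 = 53.78 MPa.
For a rectangular section σ = 6M/(bh²), so h² = 6M/(b σ_allow) = 6×4.6300×10^7/(87.5×53.78) = 59040 mm².
h = 243.0 mm.

h = 243 mm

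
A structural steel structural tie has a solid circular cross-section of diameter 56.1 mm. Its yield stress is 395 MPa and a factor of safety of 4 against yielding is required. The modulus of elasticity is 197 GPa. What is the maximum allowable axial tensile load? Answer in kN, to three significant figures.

σ_allow = 395/4 = 98.75 MPa.
A = πd²/4 = π×56.1²/4 = 2472 mm².
F_allow = σ_allow × A = 98.75×2472 = 244100 N.

F_allow = 244 kN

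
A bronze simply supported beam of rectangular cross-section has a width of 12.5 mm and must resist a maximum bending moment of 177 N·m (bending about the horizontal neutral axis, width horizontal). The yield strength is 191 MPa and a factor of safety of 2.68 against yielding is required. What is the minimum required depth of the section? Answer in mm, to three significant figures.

h = 34.5 mm

σ_allow = 191/2.68 = 71.27 MPa.
For a rectangular section σ = 6M/(bh²), so h² = 6M/(b σ_allow) = 6×177000/(12.5×71.27) = 1192 mm².
h = 34.53 mm.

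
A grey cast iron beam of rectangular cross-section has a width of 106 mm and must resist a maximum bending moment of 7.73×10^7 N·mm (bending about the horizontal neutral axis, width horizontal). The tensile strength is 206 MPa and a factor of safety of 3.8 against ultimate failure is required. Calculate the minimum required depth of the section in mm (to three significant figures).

σ_allow = 206/3.8 = 54.21 MPa.
For a rectangular section σ = 6M/(bh²), so h² = 6M/(b σ_allow) = 6×7.7300×10^7/(106×54.21) = 80710 mm².
h = 284.1 mm.

h = 284 mm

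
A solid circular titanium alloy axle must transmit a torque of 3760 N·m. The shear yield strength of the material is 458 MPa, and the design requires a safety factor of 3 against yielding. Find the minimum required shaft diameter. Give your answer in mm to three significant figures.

Allowable shear stress τ_allow = 458/3 = 152.7 MPa.
For a solid shaft τ = 16T/(πd³), so d³ = 16T/(π τ_allow) = 16×3760000/(π×152.7) = 125400 mm³.
d = (125400)^(1/3) = 50.06 mm.

d = 50.1 mm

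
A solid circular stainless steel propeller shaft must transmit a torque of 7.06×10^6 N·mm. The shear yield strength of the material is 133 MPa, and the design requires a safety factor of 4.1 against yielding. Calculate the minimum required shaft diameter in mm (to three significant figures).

d = 103 mm

Allowable shear stress τ_allow = 133/4.1 = 32.44 MPa.
For a solid shaft τ = 16T/(πd³), so d³ = 16T/(π τ_allow) = 16×7060000/(π×32.44) = 1.108×10^6 mm³.
d = (1.108×10^6)^(1/3) = 103.5 mm.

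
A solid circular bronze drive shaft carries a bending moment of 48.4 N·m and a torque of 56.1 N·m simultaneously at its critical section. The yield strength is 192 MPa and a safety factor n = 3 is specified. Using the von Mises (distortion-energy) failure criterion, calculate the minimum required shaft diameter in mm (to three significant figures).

d = 22.2 mm

σ_allow = σ_y/n = 192/3 = 64.00 MPa.
For a solid shaft σ_b = 32M/(πd³) and τ = 16T/(πd³), so the von Mises stress is σ' = (16/πd³)·√(4M²+3T²).
√(4M²+3T²) = √(4×(48400)² + 3×(56100)²) = 137200 N·mm.
d³ = 16×137200/(π×64.00) = 10910 mm³.
d = 22.18 mm.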